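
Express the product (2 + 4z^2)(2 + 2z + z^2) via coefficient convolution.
Ascending coefficients: a = [2, 0, 4], b = [2, 2, 1]. c[0] = 2×2 = 4; c[1] = 2×2 + 0×2 = 4; c[2] = 2×1 + 0×2 + 4×2 = 10; c[3] = 0×1 + 4×2 = 8; c[4] = 4×1 = 4. Result coefficients: [4, 4, 10, 8, 4] → 4 + 4z + 10z^2 + 8z^3 + 4z^4

4 + 4z + 10z^2 + 8z^3 + 4z^4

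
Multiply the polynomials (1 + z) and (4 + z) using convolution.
Ascending coefficients: a = [1, 1], b = [4, 1]. c[0] = 1×4 = 4; c[1] = 1×1 + 1×4 = 5; c[2] = 1×1 = 1. Result coefficients: [4, 5, 1] → 4 + 5z + z^2

4 + 5z + z^2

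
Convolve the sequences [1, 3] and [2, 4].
y[0] = 1×2 = 2; y[1] = 1×4 + 3×2 = 10; y[2] = 3×4 = 12

[2, 10, 12]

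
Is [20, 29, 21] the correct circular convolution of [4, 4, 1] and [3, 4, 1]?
Recompute circular convolution of [4, 4, 1] and [3, 4, 1]: y[0] = 4×3 + 4×1 + 1×4 = 20; y[1] = 4×4 + 4×3 + 1×1 = 29; y[2] = 4×1 + 4×4 + 1×3 = 23 → [20, 29, 23]. Compare to given [20, 29, 21]: they differ at index 2: given 21, correct 23, so answer: No

No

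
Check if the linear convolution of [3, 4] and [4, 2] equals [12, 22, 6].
Recompute linear convolution of [3, 4] and [4, 2]: y[0] = 3×4 = 12; y[1] = 3×2 + 4×4 = 22; y[2] = 4×2 = 8 → [12, 22, 8]. Compare to given [12, 22, 6]: they differ at index 2: given 6, correct 8, so answer: No

No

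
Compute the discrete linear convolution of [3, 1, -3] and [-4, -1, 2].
y[0] = 3×-4 = -12; y[1] = 3×-1 + 1×-4 = -7; y[2] = 3×2 + 1×-1 + -3×-4 = 17; y[3] = 1×2 + -3×-1 = 5; y[4] = -3×2 = -6

[-12, -7, 17, 5, -6]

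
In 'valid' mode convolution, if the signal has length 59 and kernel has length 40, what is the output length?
'Valid' mode counts only positions where the kernel fully overlaps the signal: m - n + 1 = 59 - 40 + 1 = 20

20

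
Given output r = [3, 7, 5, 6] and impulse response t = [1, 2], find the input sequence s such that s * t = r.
Deconvolve r=[3, 7, 5, 6] by t=[1, 2]. Since t[0]=1, solve forward: s[0] = r[0] / 1 = 3; s[1] = (r[1] - 3×2) / 1 = 1; s[2] = (r[2] - 1×2) / 1 = 3. So s = [3, 1, 3]. Check by forward convolution: r[0] = 3×1 = 3; r[1] = 3×2 + 1×1 = 7; r[2] = 1×2 + 3×1 = 5; r[3] = 3×2 = 6

[3, 1, 3]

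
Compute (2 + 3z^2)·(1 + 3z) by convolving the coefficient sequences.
Ascending coefficients: a = [2, 0, 3], b = [1, 3]. c[0] = 2×1 = 2; c[1] = 2×3 + 0×1 = 6; c[2] = 0×3 + 3×1 = 3; c[3] = 3×3 = 9. Result coefficients: [2, 6, 3, 9] → 2 + 6z + 3z^2 + 9z^3

2 + 6z + 3z^2 + 9z^3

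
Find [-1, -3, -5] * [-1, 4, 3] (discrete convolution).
y[0] = -1×-1 = 1; y[1] = -1×4 + -3×-1 = -1; y[2] = -1×3 + -3×4 + -5×-1 = -10; y[3] = -3×3 + -5×4 = -29; y[4] = -5×3 = -15

[1, -1, -10, -29, -15]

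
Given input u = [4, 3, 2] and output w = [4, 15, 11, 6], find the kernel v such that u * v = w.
Output length 4 = len(u) + len(v) - 1 ⇒ len(v) = 2. Solve v forward using v[k] = (w[k] - Σ_{i≥1} u[i]·v[k-i]) / u[0]: v[0] = w[0] / u[0] = 4 / 4 = 1; v[1] = (w[1] - 3×1) / u[0] = (15 - 3×1) / 4 = 3. So v = [1, 3]. Forward-check [4, 3, 2] * [1, 3]: w[0] = 4×1 = 4; w[1] = 4×3 + 3×1 = 15; w[2] = 3×3 + 2×1 = 11; w[3] = 2×3 = 6 → [4, 15, 11, 6] ✓

[1, 3]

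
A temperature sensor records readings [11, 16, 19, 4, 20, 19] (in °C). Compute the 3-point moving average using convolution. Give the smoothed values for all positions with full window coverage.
3-point moving average kernel = [1, 1, 1]. Apply in 'valid' mode (full window coverage): avg[0] = (11 + 16 + 19) / 3 = 15.33; avg[1] = (16 + 19 + 4) / 3 = 13.0; avg[2] = (19 + 4 + 20) / 3 = 14.33; avg[3] = (4 + 20 + 19) / 3 = 14.33. Smoothed values: [15.33, 13.0, 14.33, 14.33]

[15.33, 13.0, 14.33, 14.33]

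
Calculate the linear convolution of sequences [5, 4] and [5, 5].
y[0] = 5×5 = 25; y[1] = 5×5 + 4×5 = 45; y[2] = 4×5 = 20

[25, 45, 20]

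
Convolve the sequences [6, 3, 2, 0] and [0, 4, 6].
y[0] = 6×0 = 0; y[1] = 6×4 + 3×0 = 24; y[2] = 6×6 + 3×4 + 2×0 = 48; y[3] = 3×6 + 2×4 + 0×0 = 26; y[4] = 2×6 + 0×4 = 12; y[5] = 0×6 = 0

[0, 24, 48, 26, 12, 0]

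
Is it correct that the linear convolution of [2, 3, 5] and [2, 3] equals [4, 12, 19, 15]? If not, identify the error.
Recompute linear convolution of [2, 3, 5] and [2, 3]: y[0] = 2×2 = 4; y[1] = 2×3 + 3×2 = 12; y[2] = 3×3 + 5×2 = 19; y[3] = 5×3 = 15 → [4, 12, 19, 15]. Given [4, 12, 19, 15] matches, so answer: Yes

Yes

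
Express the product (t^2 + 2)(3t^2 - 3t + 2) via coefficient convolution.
Ascending coefficients: a = [2, 0, 1], b = [2, -3, 3]. c[0] = 2×2 = 4; c[1] = 2×-3 + 0×2 = -6; c[2] = 2×3 + 0×-3 + 1×2 = 8; c[3] = 0×3 + 1×-3 = -3; c[4] = 1×3 = 3. Result coefficients: [4, -6, 8, -3, 3] → 3t^4 - 3t^3 + 8t^2 - 6t + 4

3t^4 - 3t^3 + 8t^2 - 6t + 4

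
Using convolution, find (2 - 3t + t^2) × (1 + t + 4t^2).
Ascending coefficients: a = [2, -3, 1], b = [1, 1, 4]. c[0] = 2×1 = 2; c[1] = 2×1 + -3×1 = -1; c[2] = 2×4 + -3×1 + 1×1 = 6; c[3] = -3×4 + 1×1 = -11; c[4] = 1×4 = 4. Result coefficients: [2, -1, 6, -11, 4] → 2 - t + 6t^2 - 11t^3 + 4t^4

2 - t + 6t^2 - 11t^3 + 4t^4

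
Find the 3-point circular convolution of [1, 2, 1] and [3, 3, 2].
Use y[k] = Σ_j u[j]·v[(k-j) mod 3]. y[0] = 1×3 + 2×2 + 1×3 = 10; y[1] = 1×3 + 2×3 + 1×2 = 11; y[2] = 1×2 + 2×3 + 1×3 = 11. Result: [10, 11, 11]

[10, 11, 11]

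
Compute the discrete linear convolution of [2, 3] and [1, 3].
y[0] = 2×1 = 2; y[1] = 2×3 + 3×1 = 9; y[2] = 3×3 = 9

[2, 9, 9]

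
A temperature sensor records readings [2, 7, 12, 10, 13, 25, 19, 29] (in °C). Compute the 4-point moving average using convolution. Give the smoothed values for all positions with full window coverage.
4-point moving average kernel = [1, 1, 1, 1]. Apply in 'valid' mode (full window coverage): avg[0] = (2 + 7 + 12 + 10) / 4 = 7.75; avg[1] = (7 + 12 + 10 + 13) / 4 = 10.5; avg[2] = (12 + 10 + 13 + 25) / 4 = 15.0; avg[3] = (10 + 13 + 25 + 19) / 4 = 16.75; avg[4] = (13 + 25 + 19 + 29) / 4 = 21.5. Smoothed values: [7.75, 10.5, 15.0, 16.75, 21.5]

[7.75, 10.5, 15.0, 16.75, 21.5]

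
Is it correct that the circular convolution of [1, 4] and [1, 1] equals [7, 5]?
Recompute circular convolution of [1, 4] and [1, 1]: y[0] = 1×1 + 4×1 = 5; y[1] = 1×1 + 4×1 = 5 → [5, 5]. Compare to given [7, 5]: they differ at index 0: given 7, correct 5, so answer: No

No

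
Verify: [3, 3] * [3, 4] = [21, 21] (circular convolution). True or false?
Recompute circular convolution of [3, 3] and [3, 4]: y[0] = 3×3 + 3×4 = 21; y[1] = 3×4 + 3×3 = 21 → [21, 21]. Given [21, 21] matches, so answer: Yes

Yes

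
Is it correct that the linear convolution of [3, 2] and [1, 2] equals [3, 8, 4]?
Recompute linear convolution of [3, 2] and [1, 2]: y[0] = 3×1 = 3; y[1] = 3×2 + 2×1 = 8; y[2] = 2×2 = 4 → [3, 8, 4]. Given [3, 8, 4] matches, so answer: Yes

Yes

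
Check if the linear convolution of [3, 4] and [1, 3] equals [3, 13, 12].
Recompute linear convolution of [3, 4] and [1, 3]: y[0] = 3×1 = 3; y[1] = 3×3 + 4×1 = 13; y[2] = 4×3 = 12 → [3, 13, 12]. Given [3, 13, 12] matches, so answer: Yes

Yes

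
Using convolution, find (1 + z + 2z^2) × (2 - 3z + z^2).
Ascending coefficients: a = [1, 1, 2], b = [2, -3, 1]. c[0] = 1×2 = 2; c[1] = 1×-3 + 1×2 = -1; c[2] = 1×1 + 1×-3 + 2×2 = 2; c[3] = 1×1 + 2×-3 = -5; c[4] = 2×1 = 2. Result coefficients: [2, -1, 2, -5, 2] → 2 - z + 2z^2 - 5z^3 + 2z^4

2 - z + 2z^2 - 5z^3 + 2z^4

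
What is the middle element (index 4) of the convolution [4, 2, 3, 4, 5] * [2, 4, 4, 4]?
Use y[k] = Σ_i a[i]·b[k-i] at k=4. y[4] = 2×4 + 3×4 + 4×4 + 5×2 = 46

46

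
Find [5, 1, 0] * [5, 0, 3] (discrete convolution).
y[0] = 5×5 = 25; y[1] = 5×0 + 1×5 = 5; y[2] = 5×3 + 1×0 + 0×5 = 15; y[3] = 1×3 + 0×0 = 3; y[4] = 0×3 = 0

[25, 5, 15, 3, 0]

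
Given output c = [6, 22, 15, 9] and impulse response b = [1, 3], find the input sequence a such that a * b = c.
Deconvolve c=[6, 22, 15, 9] by b=[1, 3]. Since b[0]=1, solve forward: a[0] = c[0] / 1 = 6; a[1] = (c[1] - 6×3) / 1 = 4; a[2] = (c[2] - 4×3) / 1 = 3. So a = [6, 4, 3]. Check by forward convolution: c[0] = 6×1 = 6; c[1] = 6×3 + 4×1 = 22; c[2] = 4×3 + 3×1 = 15; c[3] = 3×3 = 9

[6, 4, 3]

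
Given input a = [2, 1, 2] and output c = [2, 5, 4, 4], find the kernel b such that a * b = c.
Output length 4 = len(a) + len(b) - 1 ⇒ len(b) = 2. Solve b forward using b[k] = (c[k] - Σ_{i≥1} a[i]·b[k-i]) / a[0]: b[0] = c[0] / a[0] = 2 / 2 = 1; b[1] = (c[1] - 1×1) / a[0] = (5 - 1×1) / 2 = 2. So b = [1, 2]. Forward-check [2, 1, 2] * [1, 2]: c[0] = 2×1 = 2; c[1] = 2×2 + 1×1 = 5; c[2] = 1×2 + 2×1 = 4; c[3] = 2×2 = 4 → [2, 5, 4, 4] ✓

[1, 2]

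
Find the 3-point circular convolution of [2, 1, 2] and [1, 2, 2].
Use y[k] = Σ_j a[j]·b[(k-j) mod 3]. y[0] = 2×1 + 1×2 + 2×2 = 8; y[1] = 2×2 + 1×1 + 2×2 = 9; y[2] = 2×2 + 1×2 + 2×1 = 8. Result: [8, 9, 8]

[8, 9, 8]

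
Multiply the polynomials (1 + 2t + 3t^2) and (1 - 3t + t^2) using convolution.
Ascending coefficients: a = [1, 2, 3], b = [1, -3, 1]. c[0] = 1×1 = 1; c[1] = 1×-3 + 2×1 = -1; c[2] = 1×1 + 2×-3 + 3×1 = -2; c[3] = 2×1 + 3×-3 = -7; c[4] = 3×1 = 3. Result coefficients: [1, -1, -2, -7, 3] → 1 - t - 2t^2 - 7t^3 + 3t^4

1 - t - 2t^2 - 7t^3 + 3t^4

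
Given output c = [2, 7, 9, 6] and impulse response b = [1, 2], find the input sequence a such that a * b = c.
Deconvolve c=[2, 7, 9, 6] by b=[1, 2]. Since b[0]=1, solve forward: a[0] = c[0] / 1 = 2; a[1] = (c[1] - 2×2) / 1 = 3; a[2] = (c[2] - 3×2) / 1 = 3. So a = [2, 3, 3]. Check by forward convolution: c[0] = 2×1 = 2; c[1] = 2×2 + 3×1 = 7; c[2] = 3×2 + 3×1 = 9; c[3] = 3×2 = 6

[2, 3, 3]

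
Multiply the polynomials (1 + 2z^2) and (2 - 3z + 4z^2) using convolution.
Ascending coefficients: a = [1, 0, 2], b = [2, -3, 4]. c[0] = 1×2 = 2; c[1] = 1×-3 + 0×2 = -3; c[2] = 1×4 + 0×-3 + 2×2 = 8; c[3] = 0×4 + 2×-3 = -6; c[4] = 2×4 = 8. Result coefficients: [2, -3, 8, -6, 8] → 2 - 3z + 8z^2 - 6z^3 + 8z^4

2 - 3z + 8z^2 - 6z^3 + 8z^4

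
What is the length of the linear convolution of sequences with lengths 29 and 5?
Linear/full convolution length: m + n - 1 = 29 + 5 - 1 = 33

33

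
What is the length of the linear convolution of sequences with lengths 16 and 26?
Linear/full convolution length: m + n - 1 = 16 + 26 - 1 = 41

41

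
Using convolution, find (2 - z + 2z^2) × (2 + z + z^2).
Ascending coefficients: a = [2, -1, 2], b = [2, 1, 1]. c[0] = 2×2 = 4; c[1] = 2×1 + -1×2 = 0; c[2] = 2×1 + -1×1 + 2×2 = 5; c[3] = -1×1 + 2×1 = 1; c[4] = 2×1 = 2. Result coefficients: [4, 0, 5, 1, 2] → 4 + 5z^2 + z^3 + 2z^4

4 + 5z^2 + z^3 + 2z^4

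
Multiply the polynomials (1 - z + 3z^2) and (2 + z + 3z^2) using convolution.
Ascending coefficients: a = [1, -1, 3], b = [2, 1, 3]. c[0] = 1×2 = 2; c[1] = 1×1 + -1×2 = -1; c[2] = 1×3 + -1×1 + 3×2 = 8; c[3] = -1×3 + 3×1 = 0; c[4] = 3×3 = 9. Result coefficients: [2, -1, 8, 0, 9] → 2 - z + 8z^2 + 9z^4

2 - z + 8z^2 + 9z^4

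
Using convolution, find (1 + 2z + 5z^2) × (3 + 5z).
Ascending coefficients: a = [1, 2, 5], b = [3, 5]. c[0] = 1×3 = 3; c[1] = 1×5 + 2×3 = 11; c[2] = 2×5 + 5×3 = 25; c[3] = 5×5 = 25. Result coefficients: [3, 11, 25, 25] → 3 + 11z + 25z^2 + 25z^3

3 + 11z + 25z^2 + 25z^3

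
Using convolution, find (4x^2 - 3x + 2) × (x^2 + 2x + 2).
Ascending coefficients: a = [2, -3, 4], b = [2, 2, 1]. c[0] = 2×2 = 4; c[1] = 2×2 + -3×2 = -2; c[2] = 2×1 + -3×2 + 4×2 = 4; c[3] = -3×1 + 4×2 = 5; c[4] = 4×1 = 4. Result coefficients: [4, -2, 4, 5, 4] → 4x^4 + 5x^3 + 4x^2 - 2x + 4

4x^4 + 5x^3 + 4x^2 - 2x + 4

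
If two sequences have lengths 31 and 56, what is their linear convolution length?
Linear/full convolution length: m + n - 1 = 31 + 56 - 1 = 86

86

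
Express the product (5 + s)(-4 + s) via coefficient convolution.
Ascending coefficients: a = [5, 1], b = [-4, 1]. c[0] = 5×-4 = -20; c[1] = 5×1 + 1×-4 = 1; c[2] = 1×1 = 1. Result coefficients: [-20, 1, 1] → -20 + s + s^2

-20 + s + s^2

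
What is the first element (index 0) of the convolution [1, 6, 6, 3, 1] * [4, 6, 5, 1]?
Use y[k] = Σ_i a[i]·b[k-i] at k=0. y[0] = 1×4 = 4

4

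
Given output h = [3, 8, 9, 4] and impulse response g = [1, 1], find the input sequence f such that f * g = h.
Deconvolve h=[3, 8, 9, 4] by g=[1, 1]. Since g[0]=1, solve forward: f[0] = h[0] / 1 = 3; f[1] = (h[1] - 3×1) / 1 = 5; f[2] = (h[2] - 5×1) / 1 = 4. So f = [3, 5, 4]. Check by forward convolution: h[0] = 3×1 = 3; h[1] = 3×1 + 5×1 = 8; h[2] = 5×1 + 4×1 = 9; h[3] = 4×1 = 4

[3, 5, 4]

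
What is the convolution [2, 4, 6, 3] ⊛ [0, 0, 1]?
y[0] = 2×0 = 0; y[1] = 2×0 + 4×0 = 0; y[2] = 2×1 + 4×0 + 6×0 = 2; y[3] = 4×1 + 6×0 + 3×0 = 4; y[4] = 6×1 + 3×0 = 6; y[5] = 3×1 = 3

[0, 0, 2, 4, 6, 3]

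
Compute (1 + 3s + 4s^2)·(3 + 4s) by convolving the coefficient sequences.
Ascending coefficients: a = [1, 3, 4], b = [3, 4]. c[0] = 1×3 = 3; c[1] = 1×4 + 3×3 = 13; c[2] = 3×4 + 4×3 = 24; c[3] = 4×4 = 16. Result coefficients: [3, 13, 24, 16] → 3 + 13s + 24s^2 + 16s^3

3 + 13s + 24s^2 + 16s^3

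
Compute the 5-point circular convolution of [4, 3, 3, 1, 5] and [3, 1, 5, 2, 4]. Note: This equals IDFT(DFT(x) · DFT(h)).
Either evaluate y[k] = Σ_j x[j]·h[(k-j) mod 5] directly, or use IDFT(DFT(x) · DFT(h)). y[0] = 4×3 + 3×4 + 3×2 + 1×5 + 5×1 = 40; y[1] = 4×1 + 3×3 + 3×4 + 1×2 + 5×5 = 52; y[2] = 4×5 + 3×1 + 3×3 + 1×4 + 5×2 = 46; y[3] = 4×2 + 3×5 + 3×1 + 1×3 + 5×4 = 49; y[4] = 4×4 + 3×2 + 3×5 + 1×1 + 5×3 = 53. Result: [40, 52, 46, 49, 53]

[40, 52, 46, 49, 53]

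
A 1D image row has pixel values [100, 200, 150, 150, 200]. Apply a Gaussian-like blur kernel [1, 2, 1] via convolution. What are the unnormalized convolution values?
Convolve image row [100, 200, 150, 150, 200] with kernel [1, 2, 1]: y[0] = 100×1 = 100; y[1] = 100×2 + 200×1 = 400; y[2] = 100×1 + 200×2 + 150×1 = 650; y[3] = 200×1 + 150×2 + 150×1 = 650; y[4] = 150×1 + 150×2 + 200×1 = 650; y[5] = 150×1 + 200×2 = 550; y[6] = 200×1 = 200 → [100, 400, 650, 650, 650, 550, 200]. Normalization factor = sum(kernel) = 4.

[100, 400, 650, 650, 650, 550, 200]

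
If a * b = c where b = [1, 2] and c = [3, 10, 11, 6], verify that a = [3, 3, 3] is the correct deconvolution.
Forward-compute [3, 3, 3] * [1, 2]: c[0] = 3×1 = 3; c[1] = 3×2 + 3×1 = 9; c[2] = 3×2 + 3×1 = 9; c[3] = 3×2 = 6 → [3, 9, 9, 6]. Does not match given c = [3, 10, 11, 6].

Not verified. [3, 3, 3] * [1, 2] = [3, 9, 9, 6], which differs from [3, 10, 11, 6] at index 1.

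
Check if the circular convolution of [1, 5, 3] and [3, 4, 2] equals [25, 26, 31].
Recompute circular convolution of [1, 5, 3] and [3, 4, 2]: y[0] = 1×3 + 5×2 + 3×4 = 25; y[1] = 1×4 + 5×3 + 3×2 = 25; y[2] = 1×2 + 5×4 + 3×3 = 31 → [25, 25, 31]. Compare to given [25, 26, 31]: they differ at index 1: given 26, correct 25, so answer: No

No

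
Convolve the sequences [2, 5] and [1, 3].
y[0] = 2×1 = 2; y[1] = 2×3 + 5×1 = 11; y[2] = 5×3 = 15

[2, 11, 15]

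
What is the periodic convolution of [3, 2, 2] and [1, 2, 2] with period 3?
Use y[k] = Σ_j u[j]·v[(k-j) mod 3]. y[0] = 3×1 + 2×2 + 2×2 = 11; y[1] = 3×2 + 2×1 + 2×2 = 12; y[2] = 3×2 + 2×2 + 2×1 = 12. Result: [11, 12, 12]

[11, 12, 12]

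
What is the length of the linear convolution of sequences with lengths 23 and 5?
Linear/full convolution length: m + n - 1 = 23 + 5 - 1 = 27

27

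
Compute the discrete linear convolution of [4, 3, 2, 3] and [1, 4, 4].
y[0] = 4×1 = 4; y[1] = 4×4 + 3×1 = 19; y[2] = 4×4 + 3×4 + 2×1 = 30; y[3] = 3×4 + 2×4 + 3×1 = 23; y[4] = 2×4 + 3×4 = 20; y[5] = 3×4 = 12

[4, 19, 30, 23, 20, 12]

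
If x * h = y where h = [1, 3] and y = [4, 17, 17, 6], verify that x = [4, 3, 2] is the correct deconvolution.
Forward-compute [4, 3, 2] * [1, 3]: y[0] = 4×1 = 4; y[1] = 4×3 + 3×1 = 15; y[2] = 3×3 + 2×1 = 11; y[3] = 2×3 = 6 → [4, 15, 11, 6]. Does not match given y = [4, 17, 17, 6].

Not verified. [4, 3, 2] * [1, 3] = [4, 15, 11, 6], which differs from [4, 17, 17, 6] at index 1.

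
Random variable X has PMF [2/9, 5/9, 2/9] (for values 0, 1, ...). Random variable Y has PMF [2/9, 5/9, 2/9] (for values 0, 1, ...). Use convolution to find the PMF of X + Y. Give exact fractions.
P(X+Y=k) = Σ_i P(X=i)·P(Y=k-i) — a convolution of [2/9, 5/9, 2/9] and [2/9, 5/9, 2/9]. P(X+Y=0) = (2/9)×(2/9) = 4/81; P(X+Y=1) = (2/9)×(5/9) + (5/9)×(2/9) = 10/81 + 10/81 = 20/81; P(X+Y=2) = (2/9)×(2/9) + (5/9)×(5/9) + (2/9)×(2/9) = 4/81 + 25/81 + 4/81 = 11/27; P(X+Y=3) = (5/9)×(2/9) + (2/9)×(5/9) = 10/81 + 10/81 = 20/81; P(X+Y=4) = (2/9)×(2/9) = 4/81. PMF: [4/81, 20/81, 11/27, 20/81, 4/81] (sums to 1 ✓)

[4/81, 20/81, 11/27, 20/81, 4/81]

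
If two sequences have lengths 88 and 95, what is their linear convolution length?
Linear/full convolution length: m + n - 1 = 88 + 95 - 1 = 182

182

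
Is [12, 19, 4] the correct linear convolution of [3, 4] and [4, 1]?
Recompute linear convolution of [3, 4] and [4, 1]: y[0] = 3×4 = 12; y[1] = 3×1 + 4×4 = 19; y[2] = 4×1 = 4 → [12, 19, 4]. Given [12, 19, 4] matches, so answer: Yes

Yes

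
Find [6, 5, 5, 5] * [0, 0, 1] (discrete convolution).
y[0] = 6×0 = 0; y[1] = 6×0 + 5×0 = 0; y[2] = 6×1 + 5×0 + 5×0 = 6; y[3] = 5×1 + 5×0 + 5×0 = 5; y[4] = 5×1 + 5×0 = 5; y[5] = 5×1 = 5

[0, 0, 6, 5, 5, 5]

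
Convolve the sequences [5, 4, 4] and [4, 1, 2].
y[0] = 5×4 = 20; y[1] = 5×1 + 4×4 = 21; y[2] = 5×2 + 4×1 + 4×4 = 30; y[3] = 4×2 + 4×1 = 12; y[4] = 4×2 = 8

[20, 21, 30, 12, 8]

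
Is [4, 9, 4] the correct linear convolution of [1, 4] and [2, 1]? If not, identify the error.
Recompute linear convolution of [1, 4] and [2, 1]: y[0] = 1×2 = 2; y[1] = 1×1 + 4×2 = 9; y[2] = 4×1 = 4 → [2, 9, 4]. Compare to given [4, 9, 4]: they differ at index 0: given 4, correct 2, so answer: No

No. Error at index 0: given 4, correct 2.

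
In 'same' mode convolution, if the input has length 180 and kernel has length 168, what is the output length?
'Same' mode returns an output with the same length as the input: 180

180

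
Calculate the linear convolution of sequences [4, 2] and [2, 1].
y[0] = 4×2 = 8; y[1] = 4×1 + 2×2 = 8; y[2] = 2×1 = 2

[8, 8, 2]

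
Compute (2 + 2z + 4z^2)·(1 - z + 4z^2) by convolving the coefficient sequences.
Ascending coefficients: a = [2, 2, 4], b = [1, -1, 4]. c[0] = 2×1 = 2; c[1] = 2×-1 + 2×1 = 0; c[2] = 2×4 + 2×-1 + 4×1 = 10; c[3] = 2×4 + 4×-1 = 4; c[4] = 4×4 = 16. Result coefficients: [2, 0, 10, 4, 16] → 2 + 10z^2 + 4z^3 + 16z^4

2 + 10z^2 + 4z^3 + 16z^4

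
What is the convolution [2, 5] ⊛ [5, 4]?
y[0] = 2×5 = 10; y[1] = 2×4 + 5×5 = 33; y[2] = 5×4 = 20

[10, 33, 20]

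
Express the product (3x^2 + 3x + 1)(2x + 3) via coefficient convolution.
Ascending coefficients: a = [1, 3, 3], b = [3, 2]. c[0] = 1×3 = 3; c[1] = 1×2 + 3×3 = 11; c[2] = 3×2 + 3×3 = 15; c[3] = 3×2 = 6. Result coefficients: [3, 11, 15, 6] → 6x^3 + 15x^2 + 11x + 3

6x^3 + 15x^2 + 11x + 3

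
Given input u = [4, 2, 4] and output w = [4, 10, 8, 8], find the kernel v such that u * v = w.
Output length 4 = len(u) + len(v) - 1 ⇒ len(v) = 2. Solve v forward using v[k] = (w[k] - Σ_{i≥1} u[i]·v[k-i]) / u[0]: v[0] = w[0] / u[0] = 4 / 4 = 1; v[1] = (w[1] - 2×1) / u[0] = (10 - 2×1) / 4 = 2. So v = [1, 2]. Forward-check [4, 2, 4] * [1, 2]: w[0] = 4×1 = 4; w[1] = 4×2 + 2×1 = 10; w[2] = 2×2 + 4×1 = 8; w[3] = 4×2 = 8 → [4, 10, 8, 8] ✓

[1, 2]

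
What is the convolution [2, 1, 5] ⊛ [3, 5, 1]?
y[0] = 2×3 = 6; y[1] = 2×5 + 1×3 = 13; y[2] = 2×1 + 1×5 + 5×3 = 22; y[3] = 1×1 + 5×5 = 26; y[4] = 5×1 = 5

[6, 13, 22, 26, 5]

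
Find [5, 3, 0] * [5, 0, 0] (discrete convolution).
y[0] = 5×5 = 25; y[1] = 5×0 + 3×5 = 15; y[2] = 5×0 + 3×0 + 0×5 = 0; y[3] = 3×0 + 0×0 = 0; y[4] = 0×0 = 0

[25, 15, 0, 0, 0]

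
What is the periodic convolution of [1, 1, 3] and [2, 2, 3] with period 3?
Use y[k] = Σ_j x[j]·h[(k-j) mod 3]. y[0] = 1×2 + 1×3 + 3×2 = 11; y[1] = 1×2 + 1×2 + 3×3 = 13; y[2] = 1×3 + 1×2 + 3×2 = 11. Result: [11, 13, 11]

[11, 13, 11]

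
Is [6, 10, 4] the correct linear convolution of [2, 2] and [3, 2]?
Recompute linear convolution of [2, 2] and [3, 2]: y[0] = 2×3 = 6; y[1] = 2×2 + 2×3 = 10; y[2] = 2×2 = 4 → [6, 10, 4]. Given [6, 10, 4] matches, so answer: Yes

Yes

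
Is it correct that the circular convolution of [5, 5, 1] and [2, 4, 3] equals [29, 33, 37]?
Recompute circular convolution of [5, 5, 1] and [2, 4, 3]: y[0] = 5×2 + 5×3 + 1×4 = 29; y[1] = 5×4 + 5×2 + 1×3 = 33; y[2] = 5×3 + 5×4 + 1×2 = 37 → [29, 33, 37]. Given [29, 33, 37] matches, so answer: Yes

Yes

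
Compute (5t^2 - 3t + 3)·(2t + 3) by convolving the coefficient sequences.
Ascending coefficients: a = [3, -3, 5], b = [3, 2]. c[0] = 3×3 = 9; c[1] = 3×2 + -3×3 = -3; c[2] = -3×2 + 5×3 = 9; c[3] = 5×2 = 10. Result coefficients: [9, -3, 9, 10] → 10t^3 + 9t^2 - 3t + 9

10t^3 + 9t^2 - 3t + 9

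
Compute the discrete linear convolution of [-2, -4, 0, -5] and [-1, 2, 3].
y[0] = -2×-1 = 2; y[1] = -2×2 + -4×-1 = 0; y[2] = -2×3 + -4×2 + 0×-1 = -14; y[3] = -4×3 + 0×2 + -5×-1 = -7; y[4] = 0×3 + -5×2 = -10; y[5] = -5×3 = -15

[2, 0, -14, -7, -10, -15]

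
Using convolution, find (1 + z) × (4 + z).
Ascending coefficients: a = [1, 1], b = [4, 1]. c[0] = 1×4 = 4; c[1] = 1×1 + 1×4 = 5; c[2] = 1×1 = 1. Result coefficients: [4, 5, 1] → 4 + 5z + z^2

4 + 5z + z^2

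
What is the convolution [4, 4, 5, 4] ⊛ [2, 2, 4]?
y[0] = 4×2 = 8; y[1] = 4×2 + 4×2 = 16; y[2] = 4×4 + 4×2 + 5×2 = 34; y[3] = 4×4 + 5×2 + 4×2 = 34; y[4] = 5×4 + 4×2 = 28; y[5] = 4×4 = 16

[8, 16, 34, 34, 28, 16]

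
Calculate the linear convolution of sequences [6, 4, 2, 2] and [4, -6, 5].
y[0] = 6×4 = 24; y[1] = 6×-6 + 4×4 = -20; y[2] = 6×5 + 4×-6 + 2×4 = 14; y[3] = 4×5 + 2×-6 + 2×4 = 16; y[4] = 2×5 + 2×-6 = -2; y[5] = 2×5 = 10

[24, -20, 14, 16, -2, 10]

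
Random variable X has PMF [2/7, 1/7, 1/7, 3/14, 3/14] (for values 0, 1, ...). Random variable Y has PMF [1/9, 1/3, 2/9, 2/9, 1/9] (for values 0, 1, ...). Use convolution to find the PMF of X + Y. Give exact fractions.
P(X+Y=k) = Σ_i P(X=i)·P(Y=k-i) — a convolution of [2/7, 1/7, 1/7, 3/14, 3/14] and [1/9, 1/3, 2/9, 2/9, 1/9]. P(X+Y=0) = (2/7)×(1/9) = 2/63; P(X+Y=1) = (2/7)×(1/3) + (1/7)×(1/9) = 2/21 + 1/63 = 1/9; P(X+Y=2) = (2/7)×(2/9) + (1/7)×(1/3) + (1/7)×(1/9) = 4/63 + 1/21 + 1/63 = 8/63; P(X+Y=3) = (2/7)×(2/9) + (1/7)×(2/9) + (1/7)×(1/3) + (3/14)×(1/9) = 4/63 + 2/63 + 1/21 + 1/42 = 1/6; P(X+Y=4) = (2/7)×(1/9) + (1/7)×(2/9) + (1/7)×(2/9) + (3/14)×(1/3) + (3/14)×(1/9) = 2/63 + 2/63 + 2/63 + 1/14 + 1/42 = 4/21; P(X+Y=5) = (1/7)×(1/9) + (1/7)×(2/9) + (3/14)×(2/9) + (3/14)×(1/3) = 1/63 + 2/63 + 1/21 + 1/14 = 1/6; P(X+Y=6) = (1/7)×(1/9) + (3/14)×(2/9) + (3/14)×(2/9) = 1/63 + 1/21 + 1/21 = 1/9; P(X+Y=7) = (3/14)×(1/9) + (3/14)×(2/9) = 1/42 + 1/21 = 1/14; P(X+Y=8) = (3/14)×(1/9) = 1/42. PMF: [2/63, 1/9, 8/63, 1/6, 4/21, 1/6, 1/9, 1/14, 1/42] (sums to 1 ✓)

[2/63, 1/9, 8/63, 1/6, 4/21, 1/6, 1/9, 1/14, 1/42]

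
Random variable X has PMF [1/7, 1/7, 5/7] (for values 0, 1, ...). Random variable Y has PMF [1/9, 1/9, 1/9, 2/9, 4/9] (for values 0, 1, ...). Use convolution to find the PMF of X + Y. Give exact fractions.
P(X+Y=k) = Σ_i P(X=i)·P(Y=k-i) — a convolution of [1/7, 1/7, 5/7] and [1/9, 1/9, 1/9, 2/9, 4/9]. P(X+Y=0) = (1/7)×(1/9) = 1/63; P(X+Y=1) = (1/7)×(1/9) + (1/7)×(1/9) = 1/63 + 1/63 = 2/63; P(X+Y=2) = (1/7)×(1/9) + (1/7)×(1/9) + (5/7)×(1/9) = 1/63 + 1/63 + 5/63 = 1/9; P(X+Y=3) = (1/7)×(2/9) + (1/7)×(1/9) + (5/7)×(1/9) = 2/63 + 1/63 + 5/63 = 8/63; P(X+Y=4) = (1/7)×(4/9) + (1/7)×(2/9) + (5/7)×(1/9) = 4/63 + 2/63 + 5/63 = 11/63; P(X+Y=5) = (1/7)×(4/9) + (5/7)×(2/9) = 4/63 + 10/63 = 2/9; P(X+Y=6) = (5/7)×(4/9) = 20/63. PMF: [1/63, 2/63, 1/9, 8/63, 11/63, 2/9, 20/63] (sums to 1 ✓)

[1/63, 2/63, 1/9, 8/63, 11/63, 2/9, 20/63]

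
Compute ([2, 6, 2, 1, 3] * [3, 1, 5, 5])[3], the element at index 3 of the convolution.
Use y[k] = Σ_i a[i]·b[k-i] at k=3. y[3] = 2×5 + 6×5 + 2×1 + 1×3 = 45

45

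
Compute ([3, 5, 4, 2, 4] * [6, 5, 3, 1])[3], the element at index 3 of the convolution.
Use y[k] = Σ_i a[i]·b[k-i] at k=3. y[3] = 3×1 + 5×3 + 4×5 + 2×6 = 50

50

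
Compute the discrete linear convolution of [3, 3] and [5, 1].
y[0] = 3×5 = 15; y[1] = 3×1 + 3×5 = 18; y[2] = 3×1 = 3

[15, 18, 3]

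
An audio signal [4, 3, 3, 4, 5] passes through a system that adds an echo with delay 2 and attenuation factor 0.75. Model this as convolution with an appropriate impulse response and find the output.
Direct-path + delayed-attenuated-path model → impulse response h = [1, 0, 0.75] (1 at lag 0, 0.75 at lag 2). Output y[n] = x[n] + 0.75·x[n - 2] (with x[n] = 0 outside 0..4): y[0] = 4 + 0.75×0 = 4; y[1] = 3 + 0.75×0 = 3; y[2] = 3 + 0.75×4 = 6.0; y[3] = 4 + 0.75×3 = 6.25; y[4] = 5 + 0.75×3 = 7.25; y[5] = 0 + 0.75×4 = 3.0; y[6] = 0 + 0.75×5 = 3.75. So y = [4, 3, 6.0, 6.25, 7.25, 3.0, 3.75]

[4, 3, 6.0, 6.25, 7.25, 3.0, 3.75]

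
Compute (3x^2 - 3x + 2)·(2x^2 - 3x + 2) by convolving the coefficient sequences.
Ascending coefficients: a = [2, -3, 3], b = [2, -3, 2]. c[0] = 2×2 = 4; c[1] = 2×-3 + -3×2 = -12; c[2] = 2×2 + -3×-3 + 3×2 = 19; c[3] = -3×2 + 3×-3 = -15; c[4] = 3×2 = 6. Result coefficients: [4, -12, 19, -15, 6] → 6x^4 - 15x^3 + 19x^2 - 12x + 4

6x^4 - 15x^3 + 19x^2 - 12x + 4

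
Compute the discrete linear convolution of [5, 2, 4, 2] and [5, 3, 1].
y[0] = 5×5 = 25; y[1] = 5×3 + 2×5 = 25; y[2] = 5×1 + 2×3 + 4×5 = 31; y[3] = 2×1 + 4×3 + 2×5 = 24; y[4] = 4×1 + 2×3 = 10; y[5] = 2×1 = 2

[25, 25, 31, 24, 10, 2]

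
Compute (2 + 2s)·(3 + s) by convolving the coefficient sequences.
Ascending coefficients: a = [2, 2], b = [3, 1]. c[0] = 2×3 = 6; c[1] = 2×1 + 2×3 = 8; c[2] = 2×1 = 2. Result coefficients: [6, 8, 2] → 6 + 8s + 2s^2

6 + 8s + 2s^2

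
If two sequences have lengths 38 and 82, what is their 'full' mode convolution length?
Linear/full convolution length: m + n - 1 = 38 + 82 - 1 = 119

119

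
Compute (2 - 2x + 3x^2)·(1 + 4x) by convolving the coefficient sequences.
Ascending coefficients: a = [2, -2, 3], b = [1, 4]. c[0] = 2×1 = 2; c[1] = 2×4 + -2×1 = 6; c[2] = -2×4 + 3×1 = -5; c[3] = 3×4 = 12. Result coefficients: [2, 6, -5, 12] → 2 + 6x - 5x^2 + 12x^3

2 + 6x - 5x^2 + 12x^3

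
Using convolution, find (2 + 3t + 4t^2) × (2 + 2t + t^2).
Ascending coefficients: a = [2, 3, 4], b = [2, 2, 1]. c[0] = 2×2 = 4; c[1] = 2×2 + 3×2 = 10; c[2] = 2×1 + 3×2 + 4×2 = 16; c[3] = 3×1 + 4×2 = 11; c[4] = 4×1 = 4. Result coefficients: [4, 10, 16, 11, 4] → 4 + 10t + 16t^2 + 11t^3 + 4t^4

4 + 10t + 16t^2 + 11t^3 + 4t^4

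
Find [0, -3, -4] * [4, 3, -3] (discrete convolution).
y[0] = 0×4 = 0; y[1] = 0×3 + -3×4 = -12; y[2] = 0×-3 + -3×3 + -4×4 = -25; y[3] = -3×-3 + -4×3 = -3; y[4] = -4×-3 = 12

[0, -12, -25, -3, 12]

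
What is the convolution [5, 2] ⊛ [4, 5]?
y[0] = 5×4 = 20; y[1] = 5×5 + 2×4 = 33; y[2] = 2×5 = 10

[20, 33, 10]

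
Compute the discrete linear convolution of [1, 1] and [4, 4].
y[0] = 1×4 = 4; y[1] = 1×4 + 1×4 = 8; y[2] = 1×4 = 4

[4, 8, 4]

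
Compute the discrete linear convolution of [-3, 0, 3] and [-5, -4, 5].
y[0] = -3×-5 = 15; y[1] = -3×-4 + 0×-5 = 12; y[2] = -3×5 + 0×-4 + 3×-5 = -30; y[3] = 0×5 + 3×-4 = -12; y[4] = 3×5 = 15

[15, 12, -30, -12, 15]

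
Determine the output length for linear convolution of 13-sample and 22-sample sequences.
Linear/full convolution length: m + n - 1 = 13 + 22 - 1 = 34

34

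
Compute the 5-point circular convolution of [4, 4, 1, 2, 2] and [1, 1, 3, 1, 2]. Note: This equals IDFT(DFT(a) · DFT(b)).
Either evaluate y[k] = Σ_j a[j]·b[(k-j) mod 5] directly, or use IDFT(DFT(a) · DFT(b)). y[0] = 4×1 + 4×2 + 1×1 + 2×3 + 2×1 = 21; y[1] = 4×1 + 4×1 + 1×2 + 2×1 + 2×3 = 18; y[2] = 4×3 + 4×1 + 1×1 + 2×2 + 2×1 = 23; y[3] = 4×1 + 4×3 + 1×1 + 2×1 + 2×2 = 23; y[4] = 4×2 + 4×1 + 1×3 + 2×1 + 2×1 = 19. Result: [21, 18, 23, 23, 19]

[21, 18, 23, 23, 19]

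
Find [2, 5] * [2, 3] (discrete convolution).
y[0] = 2×2 = 4; y[1] = 2×3 + 5×2 = 16; y[2] = 5×3 = 15

[4, 16, 15]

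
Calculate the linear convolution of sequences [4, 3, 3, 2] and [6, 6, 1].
y[0] = 4×6 = 24; y[1] = 4×6 + 3×6 = 42; y[2] = 4×1 + 3×6 + 3×6 = 40; y[3] = 3×1 + 3×6 + 2×6 = 33; y[4] = 3×1 + 2×6 = 15; y[5] = 2×1 = 2

[24, 42, 40, 33, 15, 2]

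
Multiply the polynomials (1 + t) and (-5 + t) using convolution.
Ascending coefficients: a = [1, 1], b = [-5, 1]. c[0] = 1×-5 = -5; c[1] = 1×1 + 1×-5 = -4; c[2] = 1×1 = 1. Result coefficients: [-5, -4, 1] → -5 - 4t + t^2

-5 - 4t + t^2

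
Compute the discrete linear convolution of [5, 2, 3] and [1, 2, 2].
y[0] = 5×1 = 5; y[1] = 5×2 + 2×1 = 12; y[2] = 5×2 + 2×2 + 3×1 = 17; y[3] = 2×2 + 3×2 = 10; y[4] = 3×2 = 6

[5, 12, 17, 10, 6]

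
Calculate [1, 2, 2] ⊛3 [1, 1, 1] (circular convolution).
Use y[k] = Σ_j s[j]·t[(k-j) mod 3]. y[0] = 1×1 + 2×1 + 2×1 = 5; y[1] = 1×1 + 2×1 + 2×1 = 5; y[2] = 1×1 + 2×1 + 2×1 = 5. Result: [5, 5, 5]

[5, 5, 5]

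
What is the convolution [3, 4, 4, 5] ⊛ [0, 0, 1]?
y[0] = 3×0 = 0; y[1] = 3×0 + 4×0 = 0; y[2] = 3×1 + 4×0 + 4×0 = 3; y[3] = 4×1 + 4×0 + 5×0 = 4; y[4] = 4×1 + 5×0 = 4; y[5] = 5×1 = 5

[0, 0, 3, 4, 4, 5]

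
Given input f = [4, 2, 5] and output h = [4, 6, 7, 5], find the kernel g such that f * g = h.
Output length 4 = len(f) + len(g) - 1 ⇒ len(g) = 2. Solve g forward using g[k] = (h[k] - Σ_{i≥1} f[i]·g[k-i]) / f[0]: g[0] = h[0] / f[0] = 4 / 4 = 1; g[1] = (h[1] - 2×1) / f[0] = (6 - 2×1) / 4 = 1. So g = [1, 1]. Forward-check [4, 2, 5] * [1, 1]: h[0] = 4×1 = 4; h[1] = 4×1 + 2×1 = 6; h[2] = 2×1 + 5×1 = 7; h[3] = 5×1 = 5 → [4, 6, 7, 5] ✓

[1, 1]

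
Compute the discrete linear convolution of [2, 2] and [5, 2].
y[0] = 2×5 = 10; y[1] = 2×2 + 2×5 = 14; y[2] = 2×2 = 4

[10, 14, 4]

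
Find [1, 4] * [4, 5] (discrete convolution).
y[0] = 1×4 = 4; y[1] = 1×5 + 4×4 = 21; y[2] = 4×5 = 20

[4, 21, 20]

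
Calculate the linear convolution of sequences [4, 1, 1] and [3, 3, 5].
y[0] = 4×3 = 12; y[1] = 4×3 + 1×3 = 15; y[2] = 4×5 + 1×3 + 1×3 = 26; y[3] = 1×5 + 1×3 = 8; y[4] = 1×5 = 5

[12, 15, 26, 8, 5]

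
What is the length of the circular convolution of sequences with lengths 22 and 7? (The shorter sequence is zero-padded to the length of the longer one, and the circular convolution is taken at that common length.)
Circular convolution (zero-padding the shorter input) has length max(m, n) = max(22, 7) = 22

22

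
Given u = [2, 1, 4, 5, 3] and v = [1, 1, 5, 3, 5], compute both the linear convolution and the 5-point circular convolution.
Linear: y_lin[0] = 2×1 = 2; y_lin[1] = 2×1 + 1×1 = 3; y_lin[2] = 2×5 + 1×1 + 4×1 = 15; y_lin[3] = 2×3 + 1×5 + 4×1 + 5×1 = 20; y_lin[4] = 2×5 + 1×3 + 4×5 + 5×1 + 3×1 = 41; y_lin[5] = 1×5 + 4×3 + 5×5 + 3×1 = 45; y_lin[6] = 4×5 + 5×3 + 3×5 = 50; y_lin[7] = 5×5 + 3×3 = 34; y_lin[8] = 3×5 = 15 → [2, 3, 15, 20, 41, 45, 50, 34, 15]. Circular (length 5): y[0] = 2×1 + 1×5 + 4×3 + 5×5 + 3×1 = 47; y[1] = 2×1 + 1×1 + 4×5 + 5×3 + 3×5 = 53; y[2] = 2×5 + 1×1 + 4×1 + 5×5 + 3×3 = 49; y[3] = 2×3 + 1×5 + 4×1 + 5×1 + 3×5 = 35; y[4] = 2×5 + 1×3 + 4×5 + 5×1 + 3×1 = 41 → [47, 53, 49, 35, 41]

Linear: [2, 3, 15, 20, 41, 45, 50, 34, 15], Circular: [47, 53, 49, 35, 41]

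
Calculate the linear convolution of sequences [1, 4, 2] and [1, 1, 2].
y[0] = 1×1 = 1; y[1] = 1×1 + 4×1 = 5; y[2] = 1×2 + 4×1 + 2×1 = 8; y[3] = 4×2 + 2×1 = 10; y[4] = 2×2 = 4

[1, 5, 8, 10, 4]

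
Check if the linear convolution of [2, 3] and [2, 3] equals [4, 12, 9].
Recompute linear convolution of [2, 3] and [2, 3]: y[0] = 2×2 = 4; y[1] = 2×3 + 3×2 = 12; y[2] = 3×3 = 9 → [4, 12, 9]. Given [4, 12, 9] matches, so answer: Yes

Yes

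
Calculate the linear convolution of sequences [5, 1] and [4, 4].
y[0] = 5×4 = 20; y[1] = 5×4 + 1×4 = 24; y[2] = 1×4 = 4

[20, 24, 4]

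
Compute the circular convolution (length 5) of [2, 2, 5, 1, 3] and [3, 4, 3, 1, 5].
Use y[k] = Σ_j f[j]·g[(k-j) mod 5]. y[0] = 2×3 + 2×5 + 5×1 + 1×3 + 3×4 = 36; y[1] = 2×4 + 2×3 + 5×5 + 1×1 + 3×3 = 49; y[2] = 2×3 + 2×4 + 5×3 + 1×5 + 3×1 = 37; y[3] = 2×1 + 2×3 + 5×4 + 1×3 + 3×5 = 46; y[4] = 2×5 + 2×1 + 5×3 + 1×4 + 3×3 = 40. Result: [36, 49, 37, 46, 40]

[36, 49, 37, 46, 40]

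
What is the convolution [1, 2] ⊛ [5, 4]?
y[0] = 1×5 = 5; y[1] = 1×4 + 2×5 = 14; y[2] = 2×4 = 8

[5, 14, 8]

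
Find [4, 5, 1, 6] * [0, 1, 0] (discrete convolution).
y[0] = 4×0 = 0; y[1] = 4×1 + 5×0 = 4; y[2] = 4×0 + 5×1 + 1×0 = 5; y[3] = 5×0 + 1×1 + 6×0 = 1; y[4] = 1×0 + 6×1 = 6; y[5] = 6×0 = 0

[0, 4, 5, 1, 6, 0]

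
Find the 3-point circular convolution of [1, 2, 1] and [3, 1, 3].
Use y[k] = Σ_j s[j]·t[(k-j) mod 3]. y[0] = 1×3 + 2×3 + 1×1 = 10; y[1] = 1×1 + 2×3 + 1×3 = 10; y[2] = 1×3 + 2×1 + 1×3 = 8. Result: [10, 10, 8]

[10, 10, 8]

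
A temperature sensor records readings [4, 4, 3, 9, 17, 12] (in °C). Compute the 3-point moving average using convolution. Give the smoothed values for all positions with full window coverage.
3-point moving average kernel = [1, 1, 1]. Apply in 'valid' mode (full window coverage): avg[0] = (4 + 4 + 3) / 3 = 3.67; avg[1] = (4 + 3 + 9) / 3 = 5.33; avg[2] = (3 + 9 + 17) / 3 = 9.67; avg[3] = (9 + 17 + 12) / 3 = 12.67. Smoothed values: [3.67, 5.33, 9.67, 12.67]

[3.67, 5.33, 9.67, 12.67]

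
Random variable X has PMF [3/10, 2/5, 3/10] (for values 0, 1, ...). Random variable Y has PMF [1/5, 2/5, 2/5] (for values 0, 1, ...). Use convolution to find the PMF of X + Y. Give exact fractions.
P(X+Y=k) = Σ_i P(X=i)·P(Y=k-i) — a convolution of [3/10, 2/5, 3/10] and [1/5, 2/5, 2/5]. P(X+Y=0) = (3/10)×(1/5) = 3/50; P(X+Y=1) = (3/10)×(2/5) + (2/5)×(1/5) = 3/25 + 2/25 = 1/5; P(X+Y=2) = (3/10)×(2/5) + (2/5)×(2/5) + (3/10)×(1/5) = 3/25 + 4/25 + 3/50 = 17/50; P(X+Y=3) = (2/5)×(2/5) + (3/10)×(2/5) = 4/25 + 3/25 = 7/25; P(X+Y=4) = (3/10)×(2/5) = 3/25. PMF: [3/50, 1/5, 17/50, 7/25, 3/25] (sums to 1 ✓)

[3/50, 1/5, 17/50, 7/25, 3/25]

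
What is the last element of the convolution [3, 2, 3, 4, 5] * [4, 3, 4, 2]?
Use y[k] = Σ_i a[i]·b[k-i] at k=7. y[7] = 5×2 = 10

10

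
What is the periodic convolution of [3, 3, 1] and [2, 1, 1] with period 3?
Use y[k] = Σ_j x[j]·h[(k-j) mod 3]. y[0] = 3×2 + 3×1 + 1×1 = 10; y[1] = 3×1 + 3×2 + 1×1 = 10; y[2] = 3×1 + 3×1 + 1×2 = 8. Result: [10, 10, 8]

[10, 10, 8]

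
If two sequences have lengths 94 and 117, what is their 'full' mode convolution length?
Linear/full convolution length: m + n - 1 = 94 + 117 - 1 = 210

210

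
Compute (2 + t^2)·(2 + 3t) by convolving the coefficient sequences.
Ascending coefficients: a = [2, 0, 1], b = [2, 3]. c[0] = 2×2 = 4; c[1] = 2×3 + 0×2 = 6; c[2] = 0×3 + 1×2 = 2; c[3] = 1×3 = 3. Result coefficients: [4, 6, 2, 3] → 4 + 6t + 2t^2 + 3t^3

4 + 6t + 2t^2 + 3t^3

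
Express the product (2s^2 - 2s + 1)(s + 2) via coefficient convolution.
Ascending coefficients: a = [1, -2, 2], b = [2, 1]. c[0] = 1×2 = 2; c[1] = 1×1 + -2×2 = -3; c[2] = -2×1 + 2×2 = 2; c[3] = 2×1 = 2. Result coefficients: [2, -3, 2, 2] → 2s^3 + 2s^2 - 3s + 2

2s^3 + 2s^2 - 3s + 2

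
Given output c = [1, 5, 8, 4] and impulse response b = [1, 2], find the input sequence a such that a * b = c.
Deconvolve c=[1, 5, 8, 4] by b=[1, 2]. Since b[0]=1, solve forward: a[0] = c[0] / 1 = 1; a[1] = (c[1] - 1×2) / 1 = 3; a[2] = (c[2] - 3×2) / 1 = 2. So a = [1, 3, 2]. Check by forward convolution: c[0] = 1×1 = 1; c[1] = 1×2 + 3×1 = 5; c[2] = 3×2 + 2×1 = 8; c[3] = 2×2 = 4

[1, 3, 2]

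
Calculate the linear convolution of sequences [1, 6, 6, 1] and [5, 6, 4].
y[0] = 1×5 = 5; y[1] = 1×6 + 6×5 = 36; y[2] = 1×4 + 6×6 + 6×5 = 70; y[3] = 6×4 + 6×6 + 1×5 = 65; y[4] = 6×4 + 1×6 = 30; y[5] = 1×4 = 4

[5, 36, 70, 65, 30, 4]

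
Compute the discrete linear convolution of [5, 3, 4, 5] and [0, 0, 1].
y[0] = 5×0 = 0; y[1] = 5×0 + 3×0 = 0; y[2] = 5×1 + 3×0 + 4×0 = 5; y[3] = 3×1 + 4×0 + 5×0 = 3; y[4] = 4×1 + 5×0 = 4; y[5] = 5×1 = 5

[0, 0, 5, 3, 4, 5]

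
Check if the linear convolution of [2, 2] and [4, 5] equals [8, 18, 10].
Recompute linear convolution of [2, 2] and [4, 5]: y[0] = 2×4 = 8; y[1] = 2×5 + 2×4 = 18; y[2] = 2×5 = 10 → [8, 18, 10]. Given [8, 18, 10] matches, so answer: Yes

Yes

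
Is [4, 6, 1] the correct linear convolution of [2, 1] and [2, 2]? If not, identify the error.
Recompute linear convolution of [2, 1] and [2, 2]: y[0] = 2×2 = 4; y[1] = 2×2 + 1×2 = 6; y[2] = 1×2 = 2 → [4, 6, 2]. Compare to given [4, 6, 1]: they differ at index 2: given 1, correct 2, so answer: No

No. Error at index 2: given 1, correct 2.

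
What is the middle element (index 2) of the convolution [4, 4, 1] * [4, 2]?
Use y[k] = Σ_i a[i]·b[k-i] at k=2. y[2] = 4×2 + 1×4 = 12

12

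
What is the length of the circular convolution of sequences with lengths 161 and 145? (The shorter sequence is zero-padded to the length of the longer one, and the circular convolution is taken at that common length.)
Circular convolution (zero-padding the shorter input) has length max(m, n) = max(161, 145) = 161

161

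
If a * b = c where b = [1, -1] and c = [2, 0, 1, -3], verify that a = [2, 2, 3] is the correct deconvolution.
Forward-compute [2, 2, 3] * [1, -1]: c[0] = 2×1 = 2; c[1] = 2×-1 + 2×1 = 0; c[2] = 2×-1 + 3×1 = 1; c[3] = 3×-1 = -3 → [2, 0, 1, -3]. Matches given c = [2, 0, 1, -3], so verified.

Verified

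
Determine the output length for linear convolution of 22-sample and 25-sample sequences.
Linear/full convolution length: m + n - 1 = 22 + 25 - 1 = 46

46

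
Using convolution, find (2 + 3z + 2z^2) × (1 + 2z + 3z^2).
Ascending coefficients: a = [2, 3, 2], b = [1, 2, 3]. c[0] = 2×1 = 2; c[1] = 2×2 + 3×1 = 7; c[2] = 2×3 + 3×2 + 2×1 = 14; c[3] = 3×3 + 2×2 = 13; c[4] = 2×3 = 6. Result coefficients: [2, 7, 14, 13, 6] → 2 + 7z + 14z^2 + 13z^3 + 6z^4

2 + 7z + 14z^2 + 13z^3 + 6z^4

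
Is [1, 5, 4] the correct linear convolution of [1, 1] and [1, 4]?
Recompute linear convolution of [1, 1] and [1, 4]: y[0] = 1×1 = 1; y[1] = 1×4 + 1×1 = 5; y[2] = 1×4 = 4 → [1, 5, 4]. Given [1, 5, 4] matches, so answer: Yes

Yes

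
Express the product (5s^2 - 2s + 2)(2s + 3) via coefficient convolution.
Ascending coefficients: a = [2, -2, 5], b = [3, 2]. c[0] = 2×3 = 6; c[1] = 2×2 + -2×3 = -2; c[2] = -2×2 + 5×3 = 11; c[3] = 5×2 = 10. Result coefficients: [6, -2, 11, 10] → 10s^3 + 11s^2 - 2s + 6

10s^3 + 11s^2 - 2s + 6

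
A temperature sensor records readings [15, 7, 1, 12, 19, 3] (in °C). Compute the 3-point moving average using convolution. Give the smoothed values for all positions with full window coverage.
3-point moving average kernel = [1, 1, 1]. Apply in 'valid' mode (full window coverage): avg[0] = (15 + 7 + 1) / 3 = 7.67; avg[1] = (7 + 1 + 12) / 3 = 6.67; avg[2] = (1 + 12 + 19) / 3 = 10.67; avg[3] = (12 + 19 + 3) / 3 = 11.33. Smoothed values: [7.67, 6.67, 10.67, 11.33]

[7.67, 6.67, 10.67, 11.33]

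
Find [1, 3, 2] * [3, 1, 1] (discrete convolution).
y[0] = 1×3 = 3; y[1] = 1×1 + 3×3 = 10; y[2] = 1×1 + 3×1 + 2×3 = 10; y[3] = 3×1 + 2×1 = 5; y[4] = 2×1 = 2

[3, 10, 10, 5, 2]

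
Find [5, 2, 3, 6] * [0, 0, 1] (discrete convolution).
y[0] = 5×0 = 0; y[1] = 5×0 + 2×0 = 0; y[2] = 5×1 + 2×0 + 3×0 = 5; y[3] = 2×1 + 3×0 + 6×0 = 2; y[4] = 3×1 + 6×0 = 3; y[5] = 6×1 = 6

[0, 0, 5, 2, 3, 6]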